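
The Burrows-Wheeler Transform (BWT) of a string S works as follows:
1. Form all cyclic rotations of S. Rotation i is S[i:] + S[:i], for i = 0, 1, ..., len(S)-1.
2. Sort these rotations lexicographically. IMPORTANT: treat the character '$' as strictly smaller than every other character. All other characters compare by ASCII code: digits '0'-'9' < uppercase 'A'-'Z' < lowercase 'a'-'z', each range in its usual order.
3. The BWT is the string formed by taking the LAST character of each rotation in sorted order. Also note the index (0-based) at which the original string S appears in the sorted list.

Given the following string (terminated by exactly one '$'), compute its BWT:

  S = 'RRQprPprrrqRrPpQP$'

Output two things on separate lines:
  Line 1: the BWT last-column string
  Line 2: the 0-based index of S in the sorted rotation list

Answer: PQrrpRR$qPQPrRprrp
7

Derivation:
All 18 rotations (rotation i = S[i:]+S[:i]):
  rot[0] = RRQprPprrrqRrPpQP$
  rot[1] = RQprPprrrqRrPpQP$R
  rot[2] = QprPprrrqRrPpQP$RR
  rot[3] = prPprrrqRrPpQP$RRQ
  rot[4] = rPprrrqRrPpQP$RRQp
  rot[5] = PprrrqRrPpQP$RRQpr
  rot[6] = prrrqRrPpQP$RRQprP
  rot[7] = rrrqRrPpQP$RRQprPp
  rot[8] = rrqRrPpQP$RRQprPpr
  rot[9] = rqRrPpQP$RRQprPprr
  rot[10] = qRrPpQP$RRQprPprrr
  rot[11] = RrPpQP$RRQprPprrrq
  rot[12] = rPpQP$RRQprPprrrqR
  rot[13] = PpQP$RRQprPprrrqRr
  rot[14] = pQP$RRQprPprrrqRrP
  rot[15] = QP$RRQprPprrrqRrPp
  rot[16] = P$RRQprPprrrqRrPpQ
  rot[17] = $RRQprPprrrqRrPpQP
Sorted (with $ < everything):
  sorted[0] = $RRQprPprrrqRrPpQP  (last char: 'P')
  sorted[1] = P$RRQprPprrrqRrPpQ  (last char: 'Q')
  sorted[2] = PpQP$RRQprPprrrqRr  (last char: 'r')
  sorted[3] = PprrrqRrPpQP$RRQpr  (last char: 'r')
  sorted[4] = QP$RRQprPprrrqRrPp  (last char: 'p')
  sorted[5] = QprPprrrqRrPpQP$RR  (last char: 'R')
  sorted[6] = RQprPprrrqRrPpQP$R  (last char: 'R')
  sorted[7] = RRQprPprrrqRrPpQP$  (last char: '$')
  sorted[8] = RrPpQP$RRQprPprrrq  (last char: 'q')
  sorted[9] = pQP$RRQprPprrrqRrP  (last char: 'P')
  sorted[10] = prPprrrqRrPpQP$RRQ  (last char: 'Q')
  sorted[11] = prrrqRrPpQP$RRQprP  (last char: 'P')
  sorted[12] = qRrPpQP$RRQprPprrr  (last char: 'r')
  sorted[13] = rPpQP$RRQprPprrrqR  (last char: 'R')
  sorted[14] = rPprrrqRrPpQP$RRQp  (last char: 'p')
  sorted[15] = rqRrPpQP$RRQprPprr  (last char: 'r')
  sorted[16] = rrqRrPpQP$RRQprPpr  (last char: 'r')
  sorted[17] = rrrqRrPpQP$RRQprPp  (last char: 'p')
Last column: PQrrpRR$qPQPrRprrp
Original string S is at sorted index 7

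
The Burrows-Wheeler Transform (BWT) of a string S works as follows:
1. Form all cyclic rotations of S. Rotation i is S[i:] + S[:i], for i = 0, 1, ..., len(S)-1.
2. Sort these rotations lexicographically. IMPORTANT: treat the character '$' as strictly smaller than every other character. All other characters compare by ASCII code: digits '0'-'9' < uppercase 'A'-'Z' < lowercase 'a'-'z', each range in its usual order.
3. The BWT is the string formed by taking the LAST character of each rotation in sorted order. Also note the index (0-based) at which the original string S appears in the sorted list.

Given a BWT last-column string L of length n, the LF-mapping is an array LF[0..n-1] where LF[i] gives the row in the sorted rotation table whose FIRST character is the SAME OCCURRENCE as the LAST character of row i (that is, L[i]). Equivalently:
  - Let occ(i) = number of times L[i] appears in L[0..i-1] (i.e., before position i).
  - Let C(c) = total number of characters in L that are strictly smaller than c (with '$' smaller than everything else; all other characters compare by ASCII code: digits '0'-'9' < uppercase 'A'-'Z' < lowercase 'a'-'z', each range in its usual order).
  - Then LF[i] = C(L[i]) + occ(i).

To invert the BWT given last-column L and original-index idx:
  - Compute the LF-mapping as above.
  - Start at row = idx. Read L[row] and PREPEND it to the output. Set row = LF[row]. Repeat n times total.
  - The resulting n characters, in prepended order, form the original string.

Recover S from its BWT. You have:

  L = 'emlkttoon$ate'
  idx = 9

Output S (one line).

Answer: onomatkettle$

Derivation:
LF mapping: 2 6 5 4 10 11 8 9 7 0 1 12 3
Walk LF starting at row 9, prepending L[row]:
  step 1: row=9, L[9]='$', prepend. Next row=LF[9]=0
  step 2: row=0, L[0]='e', prepend. Next row=LF[0]=2
  step 3: row=2, L[2]='l', prepend. Next row=LF[2]=5
  step 4: row=5, L[5]='t', prepend. Next row=LF[5]=11
  step 5: row=11, L[11]='t', prepend. Next row=LF[11]=12
  step 6: row=12, L[12]='e', prepend. Next row=LF[12]=3
  step 7: row=3, L[3]='k', prepend. Next row=LF[3]=4
  step 8: row=4, L[4]='t', prepend. Next row=LF[4]=10
  step 9: row=10, L[10]='a', prepend. Next row=LF[10]=1
  step 10: row=1, L[1]='m', prepend. Next row=LF[1]=6
  step 11: row=6, L[6]='o', prepend. Next row=LF[6]=8
  step 12: row=8, L[8]='n', prepend. Next row=LF[8]=7
  step 13: row=7, L[7]='o', prepend. Next row=LF[7]=9
Reversed output: onomatkettle$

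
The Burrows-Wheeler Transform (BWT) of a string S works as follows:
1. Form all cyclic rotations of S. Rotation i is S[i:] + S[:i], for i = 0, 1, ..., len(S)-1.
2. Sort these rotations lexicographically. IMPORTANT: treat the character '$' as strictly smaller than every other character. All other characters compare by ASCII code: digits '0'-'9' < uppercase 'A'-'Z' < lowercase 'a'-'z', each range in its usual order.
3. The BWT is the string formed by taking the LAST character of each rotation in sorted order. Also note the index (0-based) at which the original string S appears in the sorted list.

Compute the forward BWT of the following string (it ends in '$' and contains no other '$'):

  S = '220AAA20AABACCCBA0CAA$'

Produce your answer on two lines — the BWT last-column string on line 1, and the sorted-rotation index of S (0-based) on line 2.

All 22 rotations (rotation i = S[i:]+S[:i]):
  rot[0] = 220AAA20AABACCCBA0CAA$
  rot[1] = 20AAA20AABACCCBA0CAA$2
  rot[2] = 0AAA20AABACCCBA0CAA$22
  rot[3] = AAA20AABACCCBA0CAA$220
  rot[4] = AA20AABACCCBA0CAA$220A
  rot[5] = A20AABACCCBA0CAA$220AA
  rot[6] = 20AABACCCBA0CAA$220AAA
  rot[7] = 0AABACCCBA0CAA$220AAA2
  rot[8] = AABACCCBA0CAA$220AAA20
  rot[9] = ABACCCBA0CAA$220AAA20A
  rot[10] = BACCCBA0CAA$220AAA20AA
  rot[11] = ACCCBA0CAA$220AAA20AAB
  rot[12] = CCCBA0CAA$220AAA20AABA
  rot[13] = CCBA0CAA$220AAA20AABAC
  rot[14] = CBA0CAA$220AAA20AABACC
  rot[15] = BA0CAA$220AAA20AABACCC
  rot[16] = A0CAA$220AAA20AABACCCB
  rot[17] = 0CAA$220AAA20AABACCCBA
  rot[18] = CAA$220AAA20AABACCCBA0
  rot[19] = AA$220AAA20AABACCCBA0C
  rot[20] = A$220AAA20AABACCCBA0CA
  rot[21] = $220AAA20AABACCCBA0CAA
Sorted (with $ < everything):
  sorted[0] = $220AAA20AABACCCBA0CAA  (last char: 'A')
  sorted[1] = 0AAA20AABACCCBA0CAA$22  (last char: '2')
  sorted[2] = 0AABACCCBA0CAA$220AAA2  (last char: '2')
  sorted[3] = 0CAA$220AAA20AABACCCBA  (last char: 'A')
  sorted[4] = 20AAA20AABACCCBA0CAA$2  (last char: '2')
  sorted[5] = 20AABACCCBA0CAA$220AAA  (last char: 'A')
  sorted[6] = 220AAA20AABACCCBA0CAA$  (last char: '$')
  sorted[7] = A$220AAA20AABACCCBA0CA  (last char: 'A')
  sorted[8] = A0CAA$220AAA20AABACCCB  (last char: 'B')
  sorted[9] = A20AABACCCBA0CAA$220AA  (last char: 'A')
  sorted[10] = AA$220AAA20AABACCCBA0C  (last char: 'C')
  sorted[11] = AA20AABACCCBA0CAA$220A  (last char: 'A')
  sorted[12] = AAA20AABACCCBA0CAA$220  (last char: '0')
  sorted[13] = AABACCCBA0CAA$220AAA20  (last char: '0')
  sorted[14] = ABACCCBA0CAA$220AAA20A  (last char: 'A')
  sorted[15] = ACCCBA0CAA$220AAA20AAB  (last char: 'B')
  sorted[16] = BA0CAA$220AAA20AABACCC  (last char: 'C')
  sorted[17] = BACCCBA0CAA$220AAA20AA  (last char: 'A')
  sorted[18] = CAA$220AAA20AABACCCBA0  (last char: '0')
  sorted[19] = CBA0CAA$220AAA20AABACC  (last char: 'C')
  sorted[20] = CCBA0CAA$220AAA20AABAC  (last char: 'C')
  sorted[21] = CCCBA0CAA$220AAA20AABA  (last char: 'A')
Last column: A22A2A$ABACA00ABCA0CCA
Original string S is at sorted index 6

Answer: A22A2A$ABACA00ABCA0CCA
6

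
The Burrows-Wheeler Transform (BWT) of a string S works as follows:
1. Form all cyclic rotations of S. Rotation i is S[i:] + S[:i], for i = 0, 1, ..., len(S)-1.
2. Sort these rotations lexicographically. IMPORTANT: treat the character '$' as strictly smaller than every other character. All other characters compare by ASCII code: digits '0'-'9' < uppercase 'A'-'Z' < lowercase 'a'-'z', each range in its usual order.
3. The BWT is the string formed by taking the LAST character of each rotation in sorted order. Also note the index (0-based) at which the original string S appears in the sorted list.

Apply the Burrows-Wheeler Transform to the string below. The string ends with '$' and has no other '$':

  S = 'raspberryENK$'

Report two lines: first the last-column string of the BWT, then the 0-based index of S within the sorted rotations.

All 13 rotations (rotation i = S[i:]+S[:i]):
  rot[0] = raspberryENK$
  rot[1] = aspberryENK$r
  rot[2] = spberryENK$ra
  rot[3] = pberryENK$ras
  rot[4] = berryENK$rasp
  rot[5] = erryENK$raspb
  rot[6] = rryENK$raspbe
  rot[7] = ryENK$raspber
  rot[8] = yENK$raspberr
  rot[9] = ENK$raspberry
  rot[10] = NK$raspberryE
  rot[11] = K$raspberryEN
  rot[12] = $raspberryENK
Sorted (with $ < everything):
  sorted[0] = $raspberryENK  (last char: 'K')
  sorted[1] = ENK$raspberry  (last char: 'y')
  sorted[2] = K$raspberryEN  (last char: 'N')
  sorted[3] = NK$raspberryE  (last char: 'E')
  sorted[4] = aspberryENK$r  (last char: 'r')
  sorted[5] = berryENK$rasp  (last char: 'p')
  sorted[6] = erryENK$raspb  (last char: 'b')
  sorted[7] = pberryENK$ras  (last char: 's')
  sorted[8] = raspberryENK$  (last char: '$')
  sorted[9] = rryENK$raspbe  (last char: 'e')
  sorted[10] = ryENK$raspber  (last char: 'r')
  sorted[11] = spberryENK$ra  (last char: 'a')
  sorted[12] = yENK$raspberr  (last char: 'r')
Last column: KyNErpbs$erar
Original string S is at sorted index 8

Answer: KyNErpbs$erar
8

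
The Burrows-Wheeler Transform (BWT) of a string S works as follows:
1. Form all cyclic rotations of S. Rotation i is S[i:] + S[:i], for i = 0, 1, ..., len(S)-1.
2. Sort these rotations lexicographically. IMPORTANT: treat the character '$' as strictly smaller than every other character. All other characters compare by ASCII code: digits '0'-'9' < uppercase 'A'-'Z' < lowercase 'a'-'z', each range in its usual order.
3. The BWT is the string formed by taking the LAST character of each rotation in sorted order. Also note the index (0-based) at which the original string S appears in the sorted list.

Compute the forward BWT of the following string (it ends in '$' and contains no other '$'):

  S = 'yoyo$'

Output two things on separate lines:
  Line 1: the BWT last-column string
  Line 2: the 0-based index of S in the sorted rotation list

All 5 rotations (rotation i = S[i:]+S[:i]):
  rot[0] = yoyo$
  rot[1] = oyo$y
  rot[2] = yo$yo
  rot[3] = o$yoy
  rot[4] = $yoyo
Sorted (with $ < everything):
  sorted[0] = $yoyo  (last char: 'o')
  sorted[1] = o$yoy  (last char: 'y')
  sorted[2] = oyo$y  (last char: 'y')
  sorted[3] = yo$yo  (last char: 'o')
  sorted[4] = yoyo$  (last char: '$')
Last column: oyyo$
Original string S is at sorted index 4

Answer: oyyo$
4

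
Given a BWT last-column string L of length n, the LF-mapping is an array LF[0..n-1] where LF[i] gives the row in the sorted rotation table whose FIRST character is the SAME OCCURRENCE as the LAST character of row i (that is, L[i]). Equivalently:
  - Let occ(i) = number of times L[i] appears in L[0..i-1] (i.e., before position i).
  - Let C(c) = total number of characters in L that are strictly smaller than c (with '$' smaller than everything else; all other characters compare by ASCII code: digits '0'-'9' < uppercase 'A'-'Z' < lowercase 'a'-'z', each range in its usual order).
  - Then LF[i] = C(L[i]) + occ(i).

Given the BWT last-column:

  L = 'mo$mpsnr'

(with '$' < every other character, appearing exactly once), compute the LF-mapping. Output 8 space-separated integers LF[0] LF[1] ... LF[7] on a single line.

Char counts: '$':1, 'm':2, 'n':1, 'o':1, 'p':1, 'r':1, 's':1
C (first-col start): C('$')=0, C('m')=1, C('n')=3, C('o')=4, C('p')=5, C('r')=6, C('s')=7
L[0]='m': occ=0, LF[0]=C('m')+0=1+0=1
L[1]='o': occ=0, LF[1]=C('o')+0=4+0=4
L[2]='$': occ=0, LF[2]=C('$')+0=0+0=0
L[3]='m': occ=1, LF[3]=C('m')+1=1+1=2
L[4]='p': occ=0, LF[4]=C('p')+0=5+0=5
L[5]='s': occ=0, LF[5]=C('s')+0=7+0=7
L[6]='n': occ=0, LF[6]=C('n')+0=3+0=3
L[7]='r': occ=0, LF[7]=C('r')+0=6+0=6

Answer: 1 4 0 2 5 7 3 6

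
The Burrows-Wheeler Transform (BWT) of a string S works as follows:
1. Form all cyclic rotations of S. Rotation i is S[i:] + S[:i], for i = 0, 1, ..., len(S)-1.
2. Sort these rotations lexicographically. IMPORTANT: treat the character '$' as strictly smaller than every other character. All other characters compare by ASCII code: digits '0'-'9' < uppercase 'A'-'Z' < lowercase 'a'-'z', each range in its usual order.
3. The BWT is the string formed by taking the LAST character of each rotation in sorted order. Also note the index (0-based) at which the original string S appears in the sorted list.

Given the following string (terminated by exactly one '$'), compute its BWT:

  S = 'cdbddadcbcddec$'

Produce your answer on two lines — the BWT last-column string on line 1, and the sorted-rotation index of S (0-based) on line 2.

Answer: cdcded$bdcabcdd
6

Derivation:
All 15 rotations (rotation i = S[i:]+S[:i]):
  rot[0] = cdbddadcbcddec$
  rot[1] = dbddadcbcddec$c
  rot[2] = bddadcbcddec$cd
  rot[3] = ddadcbcddec$cdb
  rot[4] = dadcbcddec$cdbd
  rot[5] = adcbcddec$cdbdd
  rot[6] = dcbcddec$cdbdda
  rot[7] = cbcddec$cdbddad
  rot[8] = bcddec$cdbddadc
  rot[9] = cddec$cdbddadcb
  rot[10] = ddec$cdbddadcbc
  rot[11] = dec$cdbddadcbcd
  rot[12] = ec$cdbddadcbcdd
  rot[13] = c$cdbddadcbcdde
  rot[14] = $cdbddadcbcddec
Sorted (with $ < everything):
  sorted[0] = $cdbddadcbcddec  (last char: 'c')
  sorted[1] = adcbcddec$cdbdd  (last char: 'd')
  sorted[2] = bcddec$cdbddadc  (last char: 'c')
  sorted[3] = bddadcbcddec$cd  (last char: 'd')
  sorted[4] = c$cdbddadcbcdde  (last char: 'e')
  sorted[5] = cbcddec$cdbddad  (last char: 'd')
  sorted[6] = cdbddadcbcddec$  (last char: '$')
  sorted[7] = cddec$cdbddadcb  (last char: 'b')
  sorted[8] = dadcbcddec$cdbd  (last char: 'd')
  sorted[9] = dbddadcbcddec$c  (last char: 'c')
  sorted[10] = dcbcddec$cdbdda  (last char: 'a')
  sorted[11] = ddadcbcddec$cdb  (last char: 'b')
  sorted[12] = ddec$cdbddadcbc  (last char: 'c')
  sorted[13] = dec$cdbddadcbcd  (last char: 'd')
  sorted[14] = ec$cdbddadcbcdd  (last char: 'd')
Last column: cdcded$bdcabcdd
Original string S is at sorted index 6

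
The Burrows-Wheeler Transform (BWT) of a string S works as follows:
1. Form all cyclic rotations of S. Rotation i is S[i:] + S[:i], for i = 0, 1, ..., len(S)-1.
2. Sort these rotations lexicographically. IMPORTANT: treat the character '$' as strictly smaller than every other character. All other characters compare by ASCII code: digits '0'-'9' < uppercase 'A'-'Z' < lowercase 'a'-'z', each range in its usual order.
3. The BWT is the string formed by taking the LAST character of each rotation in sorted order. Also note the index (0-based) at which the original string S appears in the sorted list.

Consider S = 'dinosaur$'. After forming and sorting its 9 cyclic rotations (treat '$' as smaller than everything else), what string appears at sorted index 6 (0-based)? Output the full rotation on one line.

Answer: r$dinosau

Derivation:
All 9 rotations (rotation i = S[i:]+S[:i]):
  rot[0] = dinosaur$
  rot[1] = inosaur$d
  rot[2] = nosaur$di
  rot[3] = osaur$din
  rot[4] = saur$dino
  rot[5] = aur$dinos
  rot[6] = ur$dinosa
  rot[7] = r$dinosau
  rot[8] = $dinosaur
Sorted (with $ < everything):
  sorted[0] = $dinosaur
  sorted[1] = aur$dinos
  sorted[2] = dinosaur$
  sorted[3] = inosaur$d
  sorted[4] = nosaur$di
  sorted[5] = osaur$din
  sorted[6] = r$dinosau
  sorted[7] = saur$dino
  sorted[8] = ur$dinosa
sorted[6] = r$dinosau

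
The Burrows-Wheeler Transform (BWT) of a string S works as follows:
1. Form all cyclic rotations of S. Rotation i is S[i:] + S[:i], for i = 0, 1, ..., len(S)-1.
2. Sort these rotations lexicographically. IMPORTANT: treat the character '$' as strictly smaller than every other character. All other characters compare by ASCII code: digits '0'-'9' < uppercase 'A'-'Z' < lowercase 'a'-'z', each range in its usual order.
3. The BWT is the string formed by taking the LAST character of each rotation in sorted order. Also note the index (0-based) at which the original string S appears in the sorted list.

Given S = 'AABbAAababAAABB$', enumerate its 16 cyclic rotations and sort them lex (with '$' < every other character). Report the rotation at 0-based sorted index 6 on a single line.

Answer: ABbAAababAAABB$A

Derivation:
All 16 rotations (rotation i = S[i:]+S[:i]):
  rot[0] = AABbAAababAAABB$
  rot[1] = ABbAAababAAABB$A
  rot[2] = BbAAababAAABB$AA
  rot[3] = bAAababAAABB$AAB
  rot[4] = AAababAAABB$AABb
  rot[5] = AababAAABB$AABbA
  rot[6] = ababAAABB$AABbAA
  rot[7] = babAAABB$AABbAAa
  rot[8] = abAAABB$AABbAAab
  rot[9] = bAAABB$AABbAAaba
  rot[10] = AAABB$AABbAAabab
  rot[11] = AABB$AABbAAababA
  rot[12] = ABB$AABbAAababAA
  rot[13] = BB$AABbAAababAAA
  rot[14] = B$AABbAAababAAAB
  rot[15] = $AABbAAababAAABB
Sorted (with $ < everything):
  sorted[0] = $AABbAAababAAABB
  sorted[1] = AAABB$AABbAAabab
  sorted[2] = AABB$AABbAAababA
  sorted[3] = AABbAAababAAABB$
  sorted[4] = AAababAAABB$AABb
  sorted[5] = ABB$AABbAAababAA
  sorted[6] = ABbAAababAAABB$A
  sorted[7] = AababAAABB$AABbA
  sorted[8] = B$AABbAAababAAAB
  sorted[9] = BB$AABbAAababAAA
  sorted[10] = BbAAababAAABB$AA
  sorted[11] = abAAABB$AABbAAab
  sorted[12] = ababAAABB$AABbAA
  sorted[13] = bAAABB$AABbAAaba
  sorted[14] = bAAababAAABB$AAB
  sorted[15] = babAAABB$AABbAAa
sorted[6] = ABbAAababAAABB$A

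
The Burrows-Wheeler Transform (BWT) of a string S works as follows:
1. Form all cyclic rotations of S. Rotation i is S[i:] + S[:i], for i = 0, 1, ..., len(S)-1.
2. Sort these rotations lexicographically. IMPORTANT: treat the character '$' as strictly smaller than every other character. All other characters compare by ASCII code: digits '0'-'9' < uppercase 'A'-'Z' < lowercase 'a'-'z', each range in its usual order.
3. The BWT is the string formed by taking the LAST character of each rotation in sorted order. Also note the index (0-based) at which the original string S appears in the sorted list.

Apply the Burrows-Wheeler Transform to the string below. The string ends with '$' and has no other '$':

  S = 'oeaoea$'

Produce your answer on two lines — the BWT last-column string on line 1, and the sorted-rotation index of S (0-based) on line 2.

All 7 rotations (rotation i = S[i:]+S[:i]):
  rot[0] = oeaoea$
  rot[1] = eaoea$o
  rot[2] = aoea$oe
  rot[3] = oea$oea
  rot[4] = ea$oeao
  rot[5] = a$oeaoe
  rot[6] = $oeaoea
Sorted (with $ < everything):
  sorted[0] = $oeaoea  (last char: 'a')
  sorted[1] = a$oeaoe  (last char: 'e')
  sorted[2] = aoea$oe  (last char: 'e')
  sorted[3] = ea$oeao  (last char: 'o')
  sorted[4] = eaoea$o  (last char: 'o')
  sorted[5] = oea$oea  (last char: 'a')
  sorted[6] = oeaoea$  (last char: '$')
Last column: aeeooa$
Original string S is at sorted index 6

Answer: aeeooa$
6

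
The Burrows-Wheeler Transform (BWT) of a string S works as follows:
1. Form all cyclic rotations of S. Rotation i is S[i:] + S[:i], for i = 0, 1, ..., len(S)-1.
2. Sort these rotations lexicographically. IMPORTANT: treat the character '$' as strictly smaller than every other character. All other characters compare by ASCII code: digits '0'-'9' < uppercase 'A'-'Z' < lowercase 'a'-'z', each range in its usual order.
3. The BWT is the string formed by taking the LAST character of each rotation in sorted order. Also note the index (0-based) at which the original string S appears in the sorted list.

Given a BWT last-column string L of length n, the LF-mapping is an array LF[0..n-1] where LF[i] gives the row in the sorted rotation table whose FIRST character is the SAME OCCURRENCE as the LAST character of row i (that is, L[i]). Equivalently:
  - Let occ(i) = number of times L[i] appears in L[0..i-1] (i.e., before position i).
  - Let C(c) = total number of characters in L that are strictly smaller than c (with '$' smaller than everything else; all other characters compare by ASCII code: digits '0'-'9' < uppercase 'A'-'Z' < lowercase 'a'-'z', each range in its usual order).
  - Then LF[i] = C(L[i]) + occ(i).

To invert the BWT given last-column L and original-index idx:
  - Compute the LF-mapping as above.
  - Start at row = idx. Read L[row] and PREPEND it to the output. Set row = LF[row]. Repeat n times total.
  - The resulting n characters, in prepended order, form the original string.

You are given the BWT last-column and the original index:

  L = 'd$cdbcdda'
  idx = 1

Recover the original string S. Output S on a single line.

Answer: adddcbcd$

Derivation:
LF mapping: 5 0 3 6 2 4 7 8 1
Walk LF starting at row 1, prepending L[row]:
  step 1: row=1, L[1]='$', prepend. Next row=LF[1]=0
  step 2: row=0, L[0]='d', prepend. Next row=LF[0]=5
  step 3: row=5, L[5]='c', prepend. Next row=LF[5]=4
  step 4: row=4, L[4]='b', prepend. Next row=LF[4]=2
  step 5: row=2, L[2]='c', prepend. Next row=LF[2]=3
  step 6: row=3, L[3]='d', prepend. Next row=LF[3]=6
  step 7: row=6, L[6]='d', prepend. Next row=LF[6]=7
  step 8: row=7, L[7]='d', prepend. Next row=LF[7]=8
  step 9: row=8, L[8]='a', prepend. Next row=LF[8]=1
Reversed output: adddcbcd$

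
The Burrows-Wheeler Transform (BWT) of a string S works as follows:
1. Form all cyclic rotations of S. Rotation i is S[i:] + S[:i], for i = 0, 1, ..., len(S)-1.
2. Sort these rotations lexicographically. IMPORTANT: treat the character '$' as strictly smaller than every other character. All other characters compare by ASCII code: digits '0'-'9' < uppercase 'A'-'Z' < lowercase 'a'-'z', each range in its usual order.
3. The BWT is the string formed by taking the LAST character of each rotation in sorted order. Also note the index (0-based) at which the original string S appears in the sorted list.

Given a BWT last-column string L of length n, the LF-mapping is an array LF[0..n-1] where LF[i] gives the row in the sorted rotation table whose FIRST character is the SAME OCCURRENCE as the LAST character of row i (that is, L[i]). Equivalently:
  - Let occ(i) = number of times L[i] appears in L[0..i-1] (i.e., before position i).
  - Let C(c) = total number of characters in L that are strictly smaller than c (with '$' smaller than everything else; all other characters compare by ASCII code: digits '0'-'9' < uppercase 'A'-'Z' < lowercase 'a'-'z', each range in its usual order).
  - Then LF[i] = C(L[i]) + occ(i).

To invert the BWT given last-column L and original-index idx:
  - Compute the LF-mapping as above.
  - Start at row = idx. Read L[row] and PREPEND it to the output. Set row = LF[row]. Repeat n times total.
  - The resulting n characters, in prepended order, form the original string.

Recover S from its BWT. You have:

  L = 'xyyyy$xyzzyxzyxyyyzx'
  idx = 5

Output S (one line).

Answer: xzzyyyzyxyzyxyyyxyx$

Derivation:
LF mapping: 1 6 7 8 9 0 2 10 16 17 11 3 18 12 4 13 14 15 19 5
Walk LF starting at row 5, prepending L[row]:
  step 1: row=5, L[5]='$', prepend. Next row=LF[5]=0
  step 2: row=0, L[0]='x', prepend. Next row=LF[0]=1
  step 3: row=1, L[1]='y', prepend. Next row=LF[1]=6
  step 4: row=6, L[6]='x', prepend. Next row=LF[6]=2
  step 5: row=2, L[2]='y', prepend. Next row=LF[2]=7
  step 6: row=7, L[7]='y', prepend. Next row=LF[7]=10
  step 7: row=10, L[10]='y', prepend. Next row=LF[10]=11
  step 8: row=11, L[11]='x', prepend. Next row=LF[11]=3
  step 9: row=3, L[3]='y', prepend. Next row=LF[3]=8
  step 10: row=8, L[8]='z', prepend. Next row=LF[8]=16
  step 11: row=16, L[16]='y', prepend. Next row=LF[16]=14
  step 12: row=14, L[14]='x', prepend. Next row=LF[14]=4
  step 13: row=4, L[4]='y', prepend. Next row=LF[4]=9
  step 14: row=9, L[9]='z', prepend. Next row=LF[9]=17
  step 15: row=17, L[17]='y', prepend. Next row=LF[17]=15
  step 16: row=15, L[15]='y', prepend. Next row=LF[15]=13
  step 17: row=13, L[13]='y', prepend. Next row=LF[13]=12
  step 18: row=12, L[12]='z', prepend. Next row=LF[12]=18
  step 19: row=18, L[18]='z', prepend. Next row=LF[18]=19
  step 20: row=19, L[19]='x', prepend. Next row=LF[19]=5
Reversed output: xzzyyyzyxyzyxyyyxyx$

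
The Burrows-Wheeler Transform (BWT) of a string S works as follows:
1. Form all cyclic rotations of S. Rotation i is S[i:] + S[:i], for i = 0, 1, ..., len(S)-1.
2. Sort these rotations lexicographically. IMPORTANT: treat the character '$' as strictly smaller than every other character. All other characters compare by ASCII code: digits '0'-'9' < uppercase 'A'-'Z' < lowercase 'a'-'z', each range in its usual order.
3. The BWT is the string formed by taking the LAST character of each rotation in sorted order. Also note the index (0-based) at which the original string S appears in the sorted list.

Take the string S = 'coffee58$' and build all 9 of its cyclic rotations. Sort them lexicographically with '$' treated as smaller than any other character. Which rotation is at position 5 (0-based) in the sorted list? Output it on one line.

All 9 rotations (rotation i = S[i:]+S[:i]):
  rot[0] = coffee58$
  rot[1] = offee58$c
  rot[2] = ffee58$co
  rot[3] = fee58$cof
  rot[4] = ee58$coff
  rot[5] = e58$coffe
  rot[6] = 58$coffee
  rot[7] = 8$coffee5
  rot[8] = $coffee58
Sorted (with $ < everything):
  sorted[0] = $coffee58
  sorted[1] = 58$coffee
  sorted[2] = 8$coffee5
  sorted[3] = coffee58$
  sorted[4] = e58$coffe
  sorted[5] = ee58$coff
  sorted[6] = fee58$cof
  sorted[7] = ffee58$co
  sorted[8] = offee58$c
sorted[5] = ee58$coff

Answer: ee58$coff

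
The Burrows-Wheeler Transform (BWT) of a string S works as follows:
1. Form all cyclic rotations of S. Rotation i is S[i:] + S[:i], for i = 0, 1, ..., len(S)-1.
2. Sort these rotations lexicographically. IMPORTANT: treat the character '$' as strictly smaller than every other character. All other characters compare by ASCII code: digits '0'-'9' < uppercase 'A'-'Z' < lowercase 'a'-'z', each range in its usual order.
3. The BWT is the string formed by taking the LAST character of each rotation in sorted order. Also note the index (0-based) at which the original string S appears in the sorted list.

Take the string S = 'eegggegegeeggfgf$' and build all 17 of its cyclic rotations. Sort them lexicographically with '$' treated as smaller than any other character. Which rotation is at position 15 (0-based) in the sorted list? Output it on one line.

All 17 rotations (rotation i = S[i:]+S[:i]):
  rot[0] = eegggegegeeggfgf$
  rot[1] = egggegegeeggfgf$e
  rot[2] = gggegegeeggfgf$ee
  rot[3] = ggegegeeggfgf$eeg
  rot[4] = gegegeeggfgf$eegg
  rot[5] = egegeeggfgf$eeggg
  rot[6] = gegeeggfgf$eeggge
  rot[7] = egeeggfgf$eegggeg
  rot[8] = geeggfgf$eegggege
  rot[9] = eeggfgf$eegggegeg
  rot[10] = eggfgf$eegggegege
  rot[11] = ggfgf$eegggegegee
  rot[12] = gfgf$eegggegegeeg
  rot[13] = fgf$eegggegegeegg
  rot[14] = gf$eegggegegeeggf
  rot[15] = f$eegggegegeeggfg
  rot[16] = $eegggegegeeggfgf
Sorted (with $ < everything):
  sorted[0] = $eegggegegeeggfgf
  sorted[1] = eeggfgf$eegggegeg
  sorted[2] = eegggegegeeggfgf$
  sorted[3] = egeeggfgf$eegggeg
  sorted[4] = egegeeggfgf$eeggg
  sorted[5] = eggfgf$eegggegege
  sorted[6] = egggegegeeggfgf$e
  sorted[7] = f$eegggegegeeggfg
  sorted[8] = fgf$eegggegegeegg
  sorted[9] = geeggfgf$eegggege
  sorted[10] = gegeeggfgf$eeggge
  sorted[11] = gegegeeggfgf$eegg
  sorted[12] = gf$eegggegegeeggf
  sorted[13] = gfgf$eegggegegeeg
  sorted[14] = ggegegeeggfgf$eeg
  sorted[15] = ggfgf$eegggegegee
  sorted[16] = gggegegeeggfgf$ee
sorted[15] = ggfgf$eegggegegee

Answer: ggfgf$eegggegegee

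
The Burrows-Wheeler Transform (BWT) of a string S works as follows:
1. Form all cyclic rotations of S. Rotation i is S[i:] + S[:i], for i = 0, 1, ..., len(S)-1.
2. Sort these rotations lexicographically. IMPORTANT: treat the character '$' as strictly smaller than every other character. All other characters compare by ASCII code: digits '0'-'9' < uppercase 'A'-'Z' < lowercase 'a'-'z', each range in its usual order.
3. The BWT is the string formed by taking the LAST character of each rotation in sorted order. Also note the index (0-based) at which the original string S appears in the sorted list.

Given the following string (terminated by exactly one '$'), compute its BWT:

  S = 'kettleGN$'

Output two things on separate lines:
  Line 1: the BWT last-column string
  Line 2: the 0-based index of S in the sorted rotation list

All 9 rotations (rotation i = S[i:]+S[:i]):
  rot[0] = kettleGN$
  rot[1] = ettleGN$k
  rot[2] = ttleGN$ke
  rot[3] = tleGN$ket
  rot[4] = leGN$kett
  rot[5] = eGN$kettl
  rot[6] = GN$kettle
  rot[7] = N$kettleG
  rot[8] = $kettleGN
Sorted (with $ < everything):
  sorted[0] = $kettleGN  (last char: 'N')
  sorted[1] = GN$kettle  (last char: 'e')
  sorted[2] = N$kettleG  (last char: 'G')
  sorted[3] = eGN$kettl  (last char: 'l')
  sorted[4] = ettleGN$k  (last char: 'k')
  sorted[5] = kettleGN$  (last char: '$')
  sorted[6] = leGN$kett  (last char: 't')
  sorted[7] = tleGN$ket  (last char: 't')
  sorted[8] = ttleGN$ke  (last char: 'e')
Last column: NeGlk$tte
Original string S is at sorted index 5

Answer: NeGlk$tte
5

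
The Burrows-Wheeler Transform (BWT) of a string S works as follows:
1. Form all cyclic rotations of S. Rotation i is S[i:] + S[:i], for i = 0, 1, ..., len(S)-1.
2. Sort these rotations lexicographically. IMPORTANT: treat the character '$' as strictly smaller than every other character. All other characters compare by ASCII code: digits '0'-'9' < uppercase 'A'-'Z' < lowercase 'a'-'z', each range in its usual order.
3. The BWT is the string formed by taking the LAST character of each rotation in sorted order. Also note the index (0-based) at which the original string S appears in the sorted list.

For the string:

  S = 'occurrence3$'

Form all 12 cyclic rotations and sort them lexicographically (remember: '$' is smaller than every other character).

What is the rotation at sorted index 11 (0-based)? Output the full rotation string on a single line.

Answer: urrence3$occ

Derivation:
All 12 rotations (rotation i = S[i:]+S[:i]):
  rot[0] = occurrence3$
  rot[1] = ccurrence3$o
  rot[2] = currence3$oc
  rot[3] = urrence3$occ
  rot[4] = rrence3$occu
  rot[5] = rence3$occur
  rot[6] = ence3$occurr
  rot[7] = nce3$occurre
  rot[8] = ce3$occurren
  rot[9] = e3$occurrenc
  rot[10] = 3$occurrence
  rot[11] = $occurrence3
Sorted (with $ < everything):
  sorted[0] = $occurrence3
  sorted[1] = 3$occurrence
  sorted[2] = ccurrence3$o
  sorted[3] = ce3$occurren
  sorted[4] = currence3$oc
  sorted[5] = e3$occurrenc
  sorted[6] = ence3$occurr
  sorted[7] = nce3$occurre
  sorted[8] = occurrence3$
  sorted[9] = rence3$occur
  sorted[10] = rrence3$occu
  sorted[11] = urrence3$occ
sorted[11] = urrence3$occ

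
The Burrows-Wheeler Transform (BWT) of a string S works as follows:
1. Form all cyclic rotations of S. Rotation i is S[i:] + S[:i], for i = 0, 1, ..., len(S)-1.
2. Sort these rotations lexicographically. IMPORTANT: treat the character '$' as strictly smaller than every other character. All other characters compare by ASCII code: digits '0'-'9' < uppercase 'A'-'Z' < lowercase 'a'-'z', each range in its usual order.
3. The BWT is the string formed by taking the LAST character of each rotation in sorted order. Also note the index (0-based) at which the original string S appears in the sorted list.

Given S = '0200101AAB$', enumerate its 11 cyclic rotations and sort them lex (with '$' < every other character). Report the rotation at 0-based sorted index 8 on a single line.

Answer: AAB$0200101

Derivation:
All 11 rotations (rotation i = S[i:]+S[:i]):
  rot[0] = 0200101AAB$
  rot[1] = 200101AAB$0
  rot[2] = 00101AAB$02
  rot[3] = 0101AAB$020
  rot[4] = 101AAB$0200
  rot[5] = 01AAB$02001
  rot[6] = 1AAB$020010
  rot[7] = AAB$0200101
  rot[8] = AB$0200101A
  rot[9] = B$0200101AA
  rot[10] = $0200101AAB
Sorted (with $ < everything):
  sorted[0] = $0200101AAB
  sorted[1] = 00101AAB$02
  sorted[2] = 0101AAB$020
  sorted[3] = 01AAB$02001
  sorted[4] = 0200101AAB$
  sorted[5] = 101AAB$0200
  sorted[6] = 1AAB$020010
  sorted[7] = 200101AAB$0
  sorted[8] = AAB$0200101
  sorted[9] = AB$0200101A
  sorted[10] = B$0200101AA
sorted[8] = AAB$0200101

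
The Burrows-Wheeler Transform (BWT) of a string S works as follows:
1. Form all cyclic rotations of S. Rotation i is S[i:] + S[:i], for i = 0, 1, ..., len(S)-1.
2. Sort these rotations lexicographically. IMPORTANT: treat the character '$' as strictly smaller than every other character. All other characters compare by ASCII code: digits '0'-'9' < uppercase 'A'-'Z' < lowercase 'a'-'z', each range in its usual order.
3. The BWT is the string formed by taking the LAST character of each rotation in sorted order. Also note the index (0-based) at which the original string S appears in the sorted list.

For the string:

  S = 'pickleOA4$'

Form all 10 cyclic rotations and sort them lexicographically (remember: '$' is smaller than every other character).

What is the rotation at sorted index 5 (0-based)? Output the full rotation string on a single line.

Answer: eOA4$pickl

Derivation:
All 10 rotations (rotation i = S[i:]+S[:i]):
  rot[0] = pickleOA4$
  rot[1] = ickleOA4$p
  rot[2] = ckleOA4$pi
  rot[3] = kleOA4$pic
  rot[4] = leOA4$pick
  rot[5] = eOA4$pickl
  rot[6] = OA4$pickle
  rot[7] = A4$pickleO
  rot[8] = 4$pickleOA
  rot[9] = $pickleOA4
Sorted (with $ < everything):
  sorted[0] = $pickleOA4
  sorted[1] = 4$pickleOA
  sorted[2] = A4$pickleO
  sorted[3] = OA4$pickle
  sorted[4] = ckleOA4$pi
  sorted[5] = eOA4$pickl
  sorted[6] = ickleOA4$p
  sorted[7] = kleOA4$pic
  sorted[8] = leOA4$pick
  sorted[9] = pickleOA4$
sorted[5] = eOA4$pickl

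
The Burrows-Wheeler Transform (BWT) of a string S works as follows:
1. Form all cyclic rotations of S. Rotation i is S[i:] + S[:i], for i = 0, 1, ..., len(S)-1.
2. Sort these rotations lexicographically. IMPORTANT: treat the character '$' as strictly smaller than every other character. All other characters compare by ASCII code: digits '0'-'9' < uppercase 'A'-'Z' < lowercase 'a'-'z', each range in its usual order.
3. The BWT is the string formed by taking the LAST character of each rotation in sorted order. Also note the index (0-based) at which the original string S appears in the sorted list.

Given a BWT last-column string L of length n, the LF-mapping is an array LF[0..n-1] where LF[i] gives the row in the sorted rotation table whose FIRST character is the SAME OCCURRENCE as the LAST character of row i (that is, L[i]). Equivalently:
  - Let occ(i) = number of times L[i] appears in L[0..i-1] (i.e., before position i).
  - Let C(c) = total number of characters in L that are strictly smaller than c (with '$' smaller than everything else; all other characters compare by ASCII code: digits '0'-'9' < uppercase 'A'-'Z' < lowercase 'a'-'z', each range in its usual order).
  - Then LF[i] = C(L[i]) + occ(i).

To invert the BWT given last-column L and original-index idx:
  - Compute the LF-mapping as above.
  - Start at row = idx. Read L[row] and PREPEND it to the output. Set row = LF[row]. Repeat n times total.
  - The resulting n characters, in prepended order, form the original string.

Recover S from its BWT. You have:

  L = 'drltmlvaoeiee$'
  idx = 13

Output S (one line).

LF mapping: 2 11 7 12 9 8 13 1 10 3 6 4 5 0
Walk LF starting at row 13, prepending L[row]:
  step 1: row=13, L[13]='$', prepend. Next row=LF[13]=0
  step 2: row=0, L[0]='d', prepend. Next row=LF[0]=2
  step 3: row=2, L[2]='l', prepend. Next row=LF[2]=7
  step 4: row=7, L[7]='a', prepend. Next row=LF[7]=1
  step 5: row=1, L[1]='r', prepend. Next row=LF[1]=11
  step 6: row=11, L[11]='e', prepend. Next row=LF[11]=4
  step 7: row=4, L[4]='m', prepend. Next row=LF[4]=9
  step 8: row=9, L[9]='e', prepend. Next row=LF[9]=3
  step 9: row=3, L[3]='t', prepend. Next row=LF[3]=12
  step 10: row=12, L[12]='e', prepend. Next row=LF[12]=5
  step 11: row=5, L[5]='l', prepend. Next row=LF[5]=8
  step 12: row=8, L[8]='o', prepend. Next row=LF[8]=10
  step 13: row=10, L[10]='i', prepend. Next row=LF[10]=6
  step 14: row=6, L[6]='v', prepend. Next row=LF[6]=13
Reversed output: violetemerald$

Answer: violetemerald$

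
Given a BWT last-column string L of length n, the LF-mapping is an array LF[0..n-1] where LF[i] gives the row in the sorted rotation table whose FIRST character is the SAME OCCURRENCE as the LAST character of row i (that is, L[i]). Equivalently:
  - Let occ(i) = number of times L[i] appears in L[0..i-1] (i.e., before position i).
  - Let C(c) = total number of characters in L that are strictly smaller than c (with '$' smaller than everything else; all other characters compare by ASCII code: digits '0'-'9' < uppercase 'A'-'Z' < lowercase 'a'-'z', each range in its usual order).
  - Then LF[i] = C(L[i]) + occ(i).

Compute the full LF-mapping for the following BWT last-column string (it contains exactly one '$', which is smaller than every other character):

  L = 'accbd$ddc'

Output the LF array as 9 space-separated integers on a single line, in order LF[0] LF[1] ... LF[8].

Answer: 1 3 4 2 6 0 7 8 5

Derivation:
Char counts: '$':1, 'a':1, 'b':1, 'c':3, 'd':3
C (first-col start): C('$')=0, C('a')=1, C('b')=2, C('c')=3, C('d')=6
L[0]='a': occ=0, LF[0]=C('a')+0=1+0=1
L[1]='c': occ=0, LF[1]=C('c')+0=3+0=3
L[2]='c': occ=1, LF[2]=C('c')+1=3+1=4
L[3]='b': occ=0, LF[3]=C('b')+0=2+0=2
L[4]='d': occ=0, LF[4]=C('d')+0=6+0=6
L[5]='$': occ=0, LF[5]=C('$')+0=0+0=0
L[6]='d': occ=1, LF[6]=C('d')+1=6+1=7
L[7]='d': occ=2, LF[7]=C('d')+2=6+2=8
L[8]='c': occ=2, LF[8]=C('c')+2=3+2=5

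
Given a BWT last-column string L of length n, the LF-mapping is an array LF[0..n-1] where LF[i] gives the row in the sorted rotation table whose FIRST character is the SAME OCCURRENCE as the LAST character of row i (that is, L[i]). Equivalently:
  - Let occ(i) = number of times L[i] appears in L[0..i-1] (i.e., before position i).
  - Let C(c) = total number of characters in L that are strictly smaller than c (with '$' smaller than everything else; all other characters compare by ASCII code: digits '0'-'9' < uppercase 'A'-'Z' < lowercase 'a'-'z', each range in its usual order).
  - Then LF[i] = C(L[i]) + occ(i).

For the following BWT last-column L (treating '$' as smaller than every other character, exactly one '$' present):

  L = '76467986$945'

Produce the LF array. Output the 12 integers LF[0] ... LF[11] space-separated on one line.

Char counts: '$':1, '4':2, '5':1, '6':3, '7':2, '8':1, '9':2
C (first-col start): C('$')=0, C('4')=1, C('5')=3, C('6')=4, C('7')=7, C('8')=9, C('9')=10
L[0]='7': occ=0, LF[0]=C('7')+0=7+0=7
L[1]='6': occ=0, LF[1]=C('6')+0=4+0=4
L[2]='4': occ=0, LF[2]=C('4')+0=1+0=1
L[3]='6': occ=1, LF[3]=C('6')+1=4+1=5
L[4]='7': occ=1, LF[4]=C('7')+1=7+1=8
L[5]='9': occ=0, LF[5]=C('9')+0=10+0=10
L[6]='8': occ=0, LF[6]=C('8')+0=9+0=9
L[7]='6': occ=2, LF[7]=C('6')+2=4+2=6
L[8]='$': occ=0, LF[8]=C('$')+0=0+0=0
L[9]='9': occ=1, LF[9]=C('9')+1=10+1=11
L[10]='4': occ=1, LF[10]=C('4')+1=1+1=2
L[11]='5': occ=0, LF[11]=C('5')+0=3+0=3

Answer: 7 4 1 5 8 10 9 6 0 11 2 3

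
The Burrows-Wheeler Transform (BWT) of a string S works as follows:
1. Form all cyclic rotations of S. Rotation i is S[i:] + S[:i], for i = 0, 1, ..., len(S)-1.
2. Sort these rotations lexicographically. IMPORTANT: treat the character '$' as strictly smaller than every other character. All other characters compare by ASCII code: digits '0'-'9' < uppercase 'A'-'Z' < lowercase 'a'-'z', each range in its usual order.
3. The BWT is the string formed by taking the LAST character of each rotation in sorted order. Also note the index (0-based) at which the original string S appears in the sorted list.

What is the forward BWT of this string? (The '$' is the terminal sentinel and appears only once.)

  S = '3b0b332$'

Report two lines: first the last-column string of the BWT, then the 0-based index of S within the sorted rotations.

Answer: 2b33b$30
5

Derivation:
All 8 rotations (rotation i = S[i:]+S[:i]):
  rot[0] = 3b0b332$
  rot[1] = b0b332$3
  rot[2] = 0b332$3b
  rot[3] = b332$3b0
  rot[4] = 332$3b0b
  rot[5] = 32$3b0b3
  rot[6] = 2$3b0b33
  rot[7] = $3b0b332
Sorted (with $ < everything):
  sorted[0] = $3b0b332  (last char: '2')
  sorted[1] = 0b332$3b  (last char: 'b')
  sorted[2] = 2$3b0b33  (last char: '3')
  sorted[3] = 32$3b0b3  (last char: '3')
  sorted[4] = 332$3b0b  (last char: 'b')
  sorted[5] = 3b0b332$  (last char: '$')
  sorted[6] = b0b332$3  (last char: '3')
  sorted[7] = b332$3b0  (last char: '0')
Last column: 2b33b$30
Original string S is at sorted index 5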